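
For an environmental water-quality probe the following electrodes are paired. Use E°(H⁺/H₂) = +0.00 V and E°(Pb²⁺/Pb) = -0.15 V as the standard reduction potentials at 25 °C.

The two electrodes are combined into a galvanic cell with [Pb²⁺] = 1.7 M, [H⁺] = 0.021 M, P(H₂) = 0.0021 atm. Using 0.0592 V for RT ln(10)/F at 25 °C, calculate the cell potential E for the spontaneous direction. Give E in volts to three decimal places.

+0.123 V

H⁺/H₂ is the cathode (higher E°), Pb²⁺/Pb the anode: E°cell = +0.00 − (-0.15) = +0.15 V, n = 2.
Overall: 2 H⁺(aq) + Pb(s) → H₂(g) + Pb²⁺(aq)
Q = P(H₂)·[Pb²⁺] / ([H⁺]^2); log Q = 0.908.
E = E° − (0.0592/n) log Q = +0.15 − (0.0592/2)(0.908) = +0.123 V.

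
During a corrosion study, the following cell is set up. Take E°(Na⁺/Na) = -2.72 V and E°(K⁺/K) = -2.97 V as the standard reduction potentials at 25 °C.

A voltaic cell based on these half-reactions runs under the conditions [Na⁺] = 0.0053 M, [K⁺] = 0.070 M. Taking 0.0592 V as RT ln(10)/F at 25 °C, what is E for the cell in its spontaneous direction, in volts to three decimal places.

+0.184 V

Na⁺/Na is the cathode (higher E°), K⁺/K the anode: E°cell = -2.72 − (-2.97) = +0.25 V, n = 1.
Overall: Na⁺(aq) + K(s) → Na(s) + K⁺(aq)
Q = [K⁺] / ([Na⁺]); log Q = 1.121.
E = E° − (0.0592/n) log Q = +0.25 − (0.0592/1)(1.121) = +0.184 V.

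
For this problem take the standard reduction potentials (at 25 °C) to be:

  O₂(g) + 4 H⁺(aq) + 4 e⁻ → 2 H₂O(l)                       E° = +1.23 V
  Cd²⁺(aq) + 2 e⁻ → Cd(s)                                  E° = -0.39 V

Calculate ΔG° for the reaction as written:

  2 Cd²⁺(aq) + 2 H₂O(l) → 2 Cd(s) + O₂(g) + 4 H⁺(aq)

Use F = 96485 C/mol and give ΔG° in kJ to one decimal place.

+625.2 kJ

As written, Cd²⁺/Cd is reduced (cathode) and O₂/H₂O is oxidised (anode), so E°cell = (-0.39) − (+1.23) = -1.62 V.
Balancing electrons gives n = 4.
ΔG° = −nFE° = −(4)(96485)(-1.62) = 625,223 J = +625.2 kJ.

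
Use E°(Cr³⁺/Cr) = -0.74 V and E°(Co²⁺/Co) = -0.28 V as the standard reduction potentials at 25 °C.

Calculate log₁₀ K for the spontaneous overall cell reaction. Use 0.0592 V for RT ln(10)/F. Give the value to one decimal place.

Cathode: Co²⁺/Co; anode: Cr³⁺/Cr. E°cell = +0.46 V, n = 6.
log K = nE°cell / 0.0592 = (6)(+0.46) / 0.0592 = 46.6.

46.6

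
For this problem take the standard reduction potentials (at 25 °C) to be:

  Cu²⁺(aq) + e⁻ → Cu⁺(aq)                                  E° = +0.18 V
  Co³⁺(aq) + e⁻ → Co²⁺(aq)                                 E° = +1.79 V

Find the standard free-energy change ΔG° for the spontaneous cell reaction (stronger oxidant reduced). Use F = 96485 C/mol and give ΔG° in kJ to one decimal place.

Co³⁺/Co²⁺ (E° = +1.79 V) is the cathode; Cu²⁺/Cu⁺ (E° = +0.18 V) is the anode, so E°cell = +1.61 V.
Balancing electrons gives n = 1 (lcm of 1 and 1).
ΔG° = −nFE° = −(1)(96485)(+1.61) = -155,341 J = -155.3 kJ.

-155.3 kJ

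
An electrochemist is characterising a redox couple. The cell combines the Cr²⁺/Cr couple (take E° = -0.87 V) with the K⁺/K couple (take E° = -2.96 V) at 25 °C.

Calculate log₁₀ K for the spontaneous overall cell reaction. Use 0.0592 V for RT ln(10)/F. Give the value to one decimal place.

70.6

Cathode: Cr²⁺/Cr; anode: K⁺/K. E°cell = +2.09 V, n = 2.
log K = nE°cell / 0.0592 = (2)(+2.09) / 0.0592 = 70.6.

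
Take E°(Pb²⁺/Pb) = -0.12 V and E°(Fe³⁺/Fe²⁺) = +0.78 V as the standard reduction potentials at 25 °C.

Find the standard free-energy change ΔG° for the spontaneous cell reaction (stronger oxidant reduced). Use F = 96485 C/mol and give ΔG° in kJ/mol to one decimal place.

-173.7 kJ/mol

Fe³⁺/Fe²⁺ (E° = +0.78 V) is the cathode; Pb²⁺/Pb (E° = -0.12 V) is the anode, so E°cell = +0.90 V.
Balancing electrons gives n = 2 (lcm of 1 and 2).
ΔG° = −nFE° = −(2)(96485)(+0.90) = -173,673 J = -173.7 kJ/mol.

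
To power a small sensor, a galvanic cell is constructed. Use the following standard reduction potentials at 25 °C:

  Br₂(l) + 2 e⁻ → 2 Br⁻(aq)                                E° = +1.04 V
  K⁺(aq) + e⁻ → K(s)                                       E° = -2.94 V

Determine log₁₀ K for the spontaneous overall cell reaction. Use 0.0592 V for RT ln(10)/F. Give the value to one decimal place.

134.5

Cathode: Br₂/Br⁻; anode: K⁺/K. E°cell = +3.98 V, n = 2.
log K = nE°cell / 0.0592 = (2)(+3.98) / 0.0592 = 134.5.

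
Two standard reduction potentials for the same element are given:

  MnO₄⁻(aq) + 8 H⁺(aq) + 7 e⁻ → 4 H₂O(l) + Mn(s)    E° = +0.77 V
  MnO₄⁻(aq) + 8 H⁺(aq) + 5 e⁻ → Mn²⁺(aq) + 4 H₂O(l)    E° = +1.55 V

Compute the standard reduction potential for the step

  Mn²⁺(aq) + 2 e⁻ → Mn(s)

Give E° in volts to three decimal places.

Sequential free energies add, so n₃E°₃ = n₁E°₁ + n₂E°₂.
With n₃ = 7, and the known step contributing 5×(+1.55) V, the unknown satisfies 2·E° = 7×(+0.77) − 5×(+1.55) = -2.360.
E° = -2.360 / 2 = -1.180 V.

-1.180 V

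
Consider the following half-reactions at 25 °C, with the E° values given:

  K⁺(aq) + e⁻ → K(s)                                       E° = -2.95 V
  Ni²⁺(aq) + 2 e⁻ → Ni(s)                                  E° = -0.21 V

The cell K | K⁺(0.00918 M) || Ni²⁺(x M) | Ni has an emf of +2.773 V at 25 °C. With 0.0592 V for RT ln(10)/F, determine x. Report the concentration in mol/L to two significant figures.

Ni²⁺/Ni is the cathode, K⁺/K the anode: E°cell = +2.74 V, n = 2.
Overall reaction: Ni²⁺(aq) + 2 K(s) → Ni(s) + 2 K⁺(aq); Q = [K⁺]^2/[Ni²⁺]^1.
From E = E° − (0.0592/n) log Q: log Q = (E° − E)·n/0.0592 = (+2.74 − (+2.773))·2/0.0592 = -1.1149.
So 1·log[Ni²⁺] = 2·log(0.00918) − log Q = -4.0743 − (-1.1149) = -2.9594; [Ni²⁺] = 10^(-2.9594) ≈ 0.0011 M.

0.0011 M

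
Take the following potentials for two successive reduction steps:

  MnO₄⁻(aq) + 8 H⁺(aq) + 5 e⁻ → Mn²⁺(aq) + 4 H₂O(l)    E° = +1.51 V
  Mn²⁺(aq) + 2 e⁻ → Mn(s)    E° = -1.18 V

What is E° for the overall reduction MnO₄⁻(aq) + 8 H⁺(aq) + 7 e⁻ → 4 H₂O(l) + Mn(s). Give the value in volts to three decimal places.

Standard free energies of sequential steps add: ΔG°₃ = ΔG°₁ + ΔG°₂, so n₃E°₃ = n₁E°₁ + n₂E°₂.
E°₃ = (5×+1.51 + 2×-1.18) / 7 = (+5.190) / 7 = +0.741 V.
E° values themselves are not directly additive — weighting by electron count is essential.

+0.741 V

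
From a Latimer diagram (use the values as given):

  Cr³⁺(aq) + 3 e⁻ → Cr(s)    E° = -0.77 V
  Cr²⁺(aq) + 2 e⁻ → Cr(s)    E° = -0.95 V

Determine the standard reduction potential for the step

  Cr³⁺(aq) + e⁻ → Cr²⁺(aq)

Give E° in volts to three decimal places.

-0.410 V

Sequential free energies add, so n₃E°₃ = n₁E°₁ + n₂E°₂.
With n₃ = 3, and the known step contributing 2×(-0.95) V, the unknown satisfies 1·E° = 3×(-0.77) − 2×(-0.95) = -0.410.
E° = -0.410 / 1 = -0.410 V.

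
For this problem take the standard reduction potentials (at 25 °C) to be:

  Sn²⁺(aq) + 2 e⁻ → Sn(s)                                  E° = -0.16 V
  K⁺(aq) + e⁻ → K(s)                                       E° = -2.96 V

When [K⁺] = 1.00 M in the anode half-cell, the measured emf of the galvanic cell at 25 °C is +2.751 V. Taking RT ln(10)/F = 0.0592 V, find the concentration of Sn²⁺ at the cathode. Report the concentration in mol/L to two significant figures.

Sn²⁺/Sn is the cathode, K⁺/K the anode: E°cell = +2.80 V, n = 2.
Overall reaction: Sn²⁺(aq) + 2 K(s) → Sn(s) + 2 K⁺(aq); Q = [K⁺]^2/[Sn²⁺]^1.
From E = E° − (0.0592/n) log Q: log Q = (E° − E)·n/0.0592 = (+2.80 − (+2.751))·2/0.0592 = 1.6554.
So 1·log[Sn²⁺] = 2·log(1) − log Q = 0.0000 − (1.6554) = -1.6554; [Sn²⁺] = 10^(-1.6554) ≈ 0.022 M.

0.022 M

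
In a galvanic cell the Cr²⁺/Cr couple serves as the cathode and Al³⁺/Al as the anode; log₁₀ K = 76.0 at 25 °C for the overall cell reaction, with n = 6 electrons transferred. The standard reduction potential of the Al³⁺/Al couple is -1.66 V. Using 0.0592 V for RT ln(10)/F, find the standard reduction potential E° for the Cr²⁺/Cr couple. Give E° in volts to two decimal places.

E°cell = (0.0592/n)·log K = (0.0592/6)(76.0) = +0.750 V.
Since Cr²⁺/Cr is the cathode and Al³⁺/Al the anode, E°cell = E°(Cr²⁺/Cr) − E°(Al³⁺/Al).
So E°(Cr²⁺/Cr) = E°cell + E°(Al³⁺/Al) = +0.750 + (-1.66) = -0.91 V.

-0.91 V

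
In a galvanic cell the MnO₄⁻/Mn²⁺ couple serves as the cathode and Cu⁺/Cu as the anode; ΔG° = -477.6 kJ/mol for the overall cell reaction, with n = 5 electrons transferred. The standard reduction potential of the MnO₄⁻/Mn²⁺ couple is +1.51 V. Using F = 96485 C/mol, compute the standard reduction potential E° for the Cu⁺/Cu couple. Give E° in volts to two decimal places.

E°cell = −ΔG°/(nF) = −(-477.6×10³)/((5)(96485)) = +0.990 V.
Since MnO₄⁻/Mn²⁺ is the cathode and Cu⁺/Cu the anode, E°cell = E°(MnO₄⁻/Mn²⁺) − E°(Cu⁺/Cu).
So E°(Cu⁺/Cu) = E°(MnO₄⁻/Mn²⁺) − E°cell = (+1.51) − (+0.990) = +0.52 V.

+0.52 V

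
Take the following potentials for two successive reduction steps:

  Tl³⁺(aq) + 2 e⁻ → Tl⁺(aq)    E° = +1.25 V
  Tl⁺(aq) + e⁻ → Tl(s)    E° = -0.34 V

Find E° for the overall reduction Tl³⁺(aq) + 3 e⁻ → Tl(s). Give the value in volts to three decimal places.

+0.720 V

Since ΔG° = −nFE° is additive over sequential reductions, n₃E°₃ = n₁E°₁ + n₂E°₂.
E°₃ = (2×+1.25 + 1×-0.34) / 3 = (+2.160) / 3 = +0.720 V.
Simply averaging or adding the two E° values would be wrong; the electron-weighted sum is required.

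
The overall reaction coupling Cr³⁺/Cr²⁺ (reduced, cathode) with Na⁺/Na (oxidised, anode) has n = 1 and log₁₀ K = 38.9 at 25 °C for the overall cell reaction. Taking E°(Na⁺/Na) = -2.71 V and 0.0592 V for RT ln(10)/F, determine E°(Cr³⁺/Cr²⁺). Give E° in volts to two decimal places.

E°cell = (0.0592/n)·log K = (0.0592/1)(38.9) = +2.303 V.
Since Cr³⁺/Cr²⁺ is the cathode and Na⁺/Na the anode, E°cell = E°(Cr³⁺/Cr²⁺) − E°(Na⁺/Na).
So E°(Cr³⁺/Cr²⁺) = E°cell + E°(Na⁺/Na) = +2.303 + (-2.71) = -0.41 V.

-0.41 V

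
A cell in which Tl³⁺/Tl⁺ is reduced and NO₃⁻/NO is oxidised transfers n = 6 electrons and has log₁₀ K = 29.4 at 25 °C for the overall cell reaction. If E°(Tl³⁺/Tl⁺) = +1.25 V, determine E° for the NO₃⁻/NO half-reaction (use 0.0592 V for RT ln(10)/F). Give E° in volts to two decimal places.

E°cell = (0.0592/n)·log K = (0.0592/6)(29.4) = +0.290 V.
Since Tl³⁺/Tl⁺ is the cathode and NO₃⁻/NO the anode, E°cell = E°(Tl³⁺/Tl⁺) − E°(NO₃⁻/NO).
So E°(NO₃⁻/NO) = E°(Tl³⁺/Tl⁺) − E°cell = (+1.25) − (+0.290) = +0.96 V.

+0.96 V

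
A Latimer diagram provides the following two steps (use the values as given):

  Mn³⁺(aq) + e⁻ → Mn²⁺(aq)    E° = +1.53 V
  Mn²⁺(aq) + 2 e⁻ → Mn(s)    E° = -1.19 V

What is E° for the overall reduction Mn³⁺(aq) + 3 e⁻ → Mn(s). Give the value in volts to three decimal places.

Adding the free-energy changes (−nFE°) of the two steps gives −n₃FE°₃ = −n₁FE°₁ − n₂FE°₂.
E°₃ = (1×+1.53 + 2×-1.19) / 3 = (-0.850) / 3 = -0.283 V.

-0.283 V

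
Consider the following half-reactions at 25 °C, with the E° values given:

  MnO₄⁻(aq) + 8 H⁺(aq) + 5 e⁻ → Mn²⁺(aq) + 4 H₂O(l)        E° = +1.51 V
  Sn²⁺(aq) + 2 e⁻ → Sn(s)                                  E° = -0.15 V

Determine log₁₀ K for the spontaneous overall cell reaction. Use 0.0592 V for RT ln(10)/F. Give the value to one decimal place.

280.4

Cathode: MnO₄⁻/Mn²⁺; anode: Sn²⁺/Sn. E°cell = +1.66 V, n = 10.
log K = nE°cell / 0.0592 = (10)(+1.66) / 0.0592 = 280.4.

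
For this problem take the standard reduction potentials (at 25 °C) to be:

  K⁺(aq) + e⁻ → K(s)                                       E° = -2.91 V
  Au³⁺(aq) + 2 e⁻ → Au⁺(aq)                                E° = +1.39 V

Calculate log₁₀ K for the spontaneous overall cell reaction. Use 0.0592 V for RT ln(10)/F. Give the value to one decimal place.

145.3

Cathode: Au³⁺/Au⁺; anode: K⁺/K. E°cell = +4.30 V, n = 2.
log K = nE°cell / 0.0592 = (2)(+4.30) / 0.0592 = 145.3.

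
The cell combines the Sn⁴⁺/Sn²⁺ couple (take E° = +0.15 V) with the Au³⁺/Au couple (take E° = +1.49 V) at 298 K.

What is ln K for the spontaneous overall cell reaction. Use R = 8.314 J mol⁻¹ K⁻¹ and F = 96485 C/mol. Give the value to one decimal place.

313.1

Cathode: Au³⁺/Au; anode: Sn⁴⁺/Sn²⁺. E°cell = (+1.49) − (+0.15) = +1.34 V, with n = 6.
ΔG° = −nFE° = −RT ln K, so ln K = nFE°/(RT) = (6)(96485)(+1.34) / ((8.314)(298)) = 313.105.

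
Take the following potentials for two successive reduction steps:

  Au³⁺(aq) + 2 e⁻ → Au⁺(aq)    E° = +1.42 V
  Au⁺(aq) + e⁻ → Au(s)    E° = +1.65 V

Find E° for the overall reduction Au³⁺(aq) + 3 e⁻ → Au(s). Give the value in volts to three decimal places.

+1.497 V

Adding the free-energy changes (−nFE°) of the two steps gives −n₃FE°₃ = −n₁FE°₁ − n₂FE°₂.
E°₃ = (2×+1.42 + 1×+1.65) / 3 = (+4.490) / 3 = +1.497 V.
E° values themselves are not directly additive — weighting by electron count is essential.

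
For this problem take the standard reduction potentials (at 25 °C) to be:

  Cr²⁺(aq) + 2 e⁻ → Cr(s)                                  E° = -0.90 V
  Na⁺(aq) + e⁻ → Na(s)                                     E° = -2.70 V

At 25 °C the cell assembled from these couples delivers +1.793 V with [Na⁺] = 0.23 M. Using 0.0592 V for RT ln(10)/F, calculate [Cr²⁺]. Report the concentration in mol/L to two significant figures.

Cr²⁺/Cr is the cathode, Na⁺/Na the anode: E°cell = +1.80 V, n = 2.
Overall reaction: Cr²⁺(aq) + 2 Na(s) → Cr(s) + 2 Na⁺(aq); Q = [Na⁺]^2/[Cr²⁺]^1.
From E = E° − (0.0592/n) log Q: log Q = (E° − E)·n/0.0592 = (+1.80 − (+1.793))·2/0.0592 = 0.2365.
So 1·log[Cr²⁺] = 2·log(0.23) − log Q = -1.2765 − (0.2365) = -1.5130; [Cr²⁺] = 10^(-1.5130) ≈ 0.031 M.

0.031 M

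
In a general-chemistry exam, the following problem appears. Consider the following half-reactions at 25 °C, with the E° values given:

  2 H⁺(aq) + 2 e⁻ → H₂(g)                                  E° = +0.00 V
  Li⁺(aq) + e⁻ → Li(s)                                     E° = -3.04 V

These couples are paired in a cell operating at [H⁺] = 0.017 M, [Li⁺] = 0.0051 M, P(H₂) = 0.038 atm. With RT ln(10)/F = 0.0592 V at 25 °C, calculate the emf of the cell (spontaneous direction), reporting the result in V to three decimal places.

+3.113 V

H⁺/H₂ is the cathode (higher E°), Li⁺/Li the anode: E°cell = +0.00 − (-3.04) = +3.04 V, n = 2.
Overall: 2 H⁺(aq) + 2 Li(s) → H₂(g) + 2 Li⁺(aq)
Q = P(H₂)·[Li⁺]^2 / ([H⁺]^2); log Q = -2.466.
E = E° − (0.0592/n) log Q = +3.04 − (0.0592/2)(-2.466) = +3.113 V.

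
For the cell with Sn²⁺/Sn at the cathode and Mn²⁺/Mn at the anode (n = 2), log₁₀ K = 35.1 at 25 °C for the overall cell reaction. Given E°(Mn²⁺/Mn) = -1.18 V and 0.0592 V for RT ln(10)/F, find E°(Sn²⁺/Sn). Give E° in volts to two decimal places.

E°cell = (0.0592/n)·log K = (0.0592/2)(35.1) = +1.039 V.
Since Sn²⁺/Sn is the cathode and Mn²⁺/Mn the anode, E°cell = E°(Sn²⁺/Sn) − E°(Mn²⁺/Mn).
So E°(Sn²⁺/Sn) = E°cell + E°(Mn²⁺/Mn) = +1.039 + (-1.18) = -0.14 V.

-0.14 V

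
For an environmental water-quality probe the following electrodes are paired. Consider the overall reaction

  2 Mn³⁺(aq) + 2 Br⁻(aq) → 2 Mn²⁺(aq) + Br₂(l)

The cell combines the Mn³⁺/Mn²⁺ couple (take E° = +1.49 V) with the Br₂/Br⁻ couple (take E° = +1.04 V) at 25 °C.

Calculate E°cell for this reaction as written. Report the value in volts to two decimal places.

+0.45 V

The Mn³⁺/Mn²⁺ couple has the higher reduction potential, so it is the cathode; Br₂/Br⁻ is oxidised at the anode.
E°cell = E°(cathode) − E°(anode) = (+1.49) − (+1.04) = +0.45 V.
Since E°cell > 0, the reaction is spontaneous under standard conditions.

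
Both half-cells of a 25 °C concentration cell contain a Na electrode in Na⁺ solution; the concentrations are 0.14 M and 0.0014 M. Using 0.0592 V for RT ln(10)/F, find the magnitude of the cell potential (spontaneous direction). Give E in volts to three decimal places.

+0.118 V

For a concentration cell E°cell = 0. The 0.14 M side is the cathode (reduction is favoured where [Na⁺] is higher).
With n = 1, E = −(0.0592/1) log([Na⁺]ₐₙ/[Na⁺]꜀ₐₜ) = −(0.0592/1) log(0.0014/0.14) = −(0.0592/1)(-2.000) = +0.118 V.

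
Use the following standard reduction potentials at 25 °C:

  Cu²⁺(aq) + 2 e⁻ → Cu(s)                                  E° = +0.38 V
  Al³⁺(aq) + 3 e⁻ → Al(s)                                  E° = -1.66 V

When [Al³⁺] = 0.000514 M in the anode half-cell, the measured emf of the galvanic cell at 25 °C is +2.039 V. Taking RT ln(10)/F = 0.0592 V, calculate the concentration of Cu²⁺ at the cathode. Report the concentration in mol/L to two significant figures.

0.0059 M

Cu²⁺/Cu is the cathode, Al³⁺/Al the anode: E°cell = +2.04 V, n = 6.
Overall reaction: 3 Cu²⁺(aq) + 2 Al(s) → 3 Cu(s) + 2 Al³⁺(aq); Q = [Al³⁺]^2/[Cu²⁺]^3.
From E = E° − (0.0592/n) log Q: log Q = (E° − E)·n/0.0592 = (+2.04 − (+2.039))·6/0.0592 = 0.1014.
So 3·log[Cu²⁺] = 2·log(0.000514) − log Q = -6.5781 − (0.1014) = -6.6795; log[Cu²⁺] = -6.6795 / 3 = -2.2265; [Cu²⁺] = 10^(-2.2265) ≈ 0.0059 M.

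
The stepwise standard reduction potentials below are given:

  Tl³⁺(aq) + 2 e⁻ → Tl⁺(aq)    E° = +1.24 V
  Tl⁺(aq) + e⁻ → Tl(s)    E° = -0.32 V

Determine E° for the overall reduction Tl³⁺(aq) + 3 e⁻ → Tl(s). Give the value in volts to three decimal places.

Standard free energies of sequential steps add: ΔG°₃ = ΔG°₁ + ΔG°₂, so n₃E°₃ = n₁E°₁ + n₂E°₂.
E°₃ = (2×+1.24 + 1×-0.32) / 3 = (+2.160) / 3 = +0.720 V.

+0.720 V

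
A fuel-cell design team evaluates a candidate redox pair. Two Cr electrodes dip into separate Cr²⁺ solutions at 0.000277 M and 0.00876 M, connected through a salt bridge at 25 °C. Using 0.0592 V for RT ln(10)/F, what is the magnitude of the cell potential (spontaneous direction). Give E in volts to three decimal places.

For a concentration cell E°cell = 0. The 0.00876 M side is the cathode (reduction is favoured where [Cr²⁺] is higher).
With n = 2, E = −(0.0592/2) log([Cr²⁺]ₐₙ/[Cr²⁺]꜀ₐₜ) = −(0.0592/2) log(0.000277/0.00876) = −(0.0592/2)(-1.500) = +0.044 V.

+0.044 V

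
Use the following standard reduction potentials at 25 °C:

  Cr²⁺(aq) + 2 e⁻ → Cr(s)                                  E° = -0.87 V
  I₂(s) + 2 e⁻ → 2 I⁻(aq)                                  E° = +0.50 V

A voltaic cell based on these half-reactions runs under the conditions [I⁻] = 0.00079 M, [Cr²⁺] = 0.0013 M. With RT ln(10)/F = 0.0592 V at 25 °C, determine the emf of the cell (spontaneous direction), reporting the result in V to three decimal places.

I₂/I⁻ is the cathode (higher E°), Cr²⁺/Cr the anode: E°cell = +0.50 − (-0.87) = +1.37 V, n = 2.
Overall: I₂(s) + Cr(s) → 2 I⁻(aq) + Cr²⁺(aq)
Q = [I⁻]^2·[Cr²⁺]; log Q = -9.091.
E = E° − (0.0592/n) log Q = +1.37 − (0.0592/2)(-9.091) = +1.639 V.

+1.639 V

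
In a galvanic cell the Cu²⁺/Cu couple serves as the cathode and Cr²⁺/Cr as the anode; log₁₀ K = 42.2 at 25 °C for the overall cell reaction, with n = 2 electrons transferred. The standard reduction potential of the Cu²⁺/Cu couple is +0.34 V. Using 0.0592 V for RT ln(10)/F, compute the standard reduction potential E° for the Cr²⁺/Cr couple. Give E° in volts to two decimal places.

E°cell = (0.0592/n)·log K = (0.0592/2)(42.2) = +1.249 V.
Since Cu²⁺/Cu is the cathode and Cr²⁺/Cr the anode, E°cell = E°(Cu²⁺/Cu) − E°(Cr²⁺/Cr).
So E°(Cr²⁺/Cr) = E°(Cu²⁺/Cu) − E°cell = (+0.34) − (+1.249) = -0.91 V.

-0.91 V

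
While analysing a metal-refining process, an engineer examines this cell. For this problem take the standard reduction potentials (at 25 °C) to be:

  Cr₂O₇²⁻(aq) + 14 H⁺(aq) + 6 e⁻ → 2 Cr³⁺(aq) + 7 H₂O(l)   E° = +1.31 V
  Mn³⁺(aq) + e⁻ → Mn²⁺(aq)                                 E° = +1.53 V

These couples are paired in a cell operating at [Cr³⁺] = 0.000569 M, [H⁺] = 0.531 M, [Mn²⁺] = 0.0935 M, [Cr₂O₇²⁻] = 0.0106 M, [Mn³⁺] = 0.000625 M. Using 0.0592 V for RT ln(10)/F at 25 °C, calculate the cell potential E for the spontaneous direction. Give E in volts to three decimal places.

+0.085 V

Mn³⁺/Mn²⁺ is the cathode (higher E°), Cr₂O₇²⁻/Cr³⁺ the anode: E°cell = +1.53 − (+1.31) = +0.22 V, n = 6.
Overall: 6 Mn³⁺(aq) + 2 Cr³⁺(aq) + 7 H₂O(l) → 6 Mn²⁺(aq) + Cr₂O₇²⁻(aq) + 14 H⁺(aq)
Q = [Mn²⁺]^6·[Cr₂O₇²⁻]·[H⁺]^14 / ([Mn³⁺]^6·[Cr³⁺]^2); log Q = 13.716.
E = E° − (0.0592/n) log Q = +0.22 − (0.0592/6)(13.716) = +0.085 V.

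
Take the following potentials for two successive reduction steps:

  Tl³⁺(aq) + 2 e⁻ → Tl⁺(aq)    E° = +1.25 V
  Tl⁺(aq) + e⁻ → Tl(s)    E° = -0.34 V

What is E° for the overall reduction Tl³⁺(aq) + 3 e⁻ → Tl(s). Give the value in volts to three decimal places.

Adding the free-energy changes (−nFE°) of the two steps gives −n₃FE°₃ = −n₁FE°₁ − n₂FE°₂.
E°₃ = (2×+1.25 + 1×-0.34) / 3 = (+2.160) / 3 = +0.720 V.
E° values themselves are not directly additive — weighting by electron count is essential.

+0.720 V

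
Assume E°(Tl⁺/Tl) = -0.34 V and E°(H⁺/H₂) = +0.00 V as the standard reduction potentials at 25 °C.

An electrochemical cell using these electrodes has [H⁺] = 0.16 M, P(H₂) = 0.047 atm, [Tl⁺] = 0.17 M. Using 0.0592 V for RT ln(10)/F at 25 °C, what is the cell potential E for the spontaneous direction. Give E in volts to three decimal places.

+0.378 V

H⁺/H₂ is the cathode (higher E°), Tl⁺/Tl the anode: E°cell = +0.00 − (-0.34) = +0.34 V, n = 2.
Overall: 2 H⁺(aq) + 2 Tl(s) → H₂(g) + 2 Tl⁺(aq)
Q = P(H₂)·[Tl⁺]^2 / ([H⁺]^2); log Q = -1.275.
E = E° − (0.0592/n) log Q = +0.34 − (0.0592/2)(-1.275) = +0.378 V.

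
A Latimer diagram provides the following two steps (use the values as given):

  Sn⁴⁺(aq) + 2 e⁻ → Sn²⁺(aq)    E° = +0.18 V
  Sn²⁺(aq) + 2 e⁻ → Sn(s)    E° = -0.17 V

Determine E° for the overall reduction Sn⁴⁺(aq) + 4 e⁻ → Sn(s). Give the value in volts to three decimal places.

Adding the free-energy changes (−nFE°) of the two steps gives −n₃FE°₃ = −n₁FE°₁ − n₂FE°₂.
E°₃ = (2×+0.18 + 2×-0.17) / 4 = (+0.020) / 4 = +0.005 V.

+0.005 V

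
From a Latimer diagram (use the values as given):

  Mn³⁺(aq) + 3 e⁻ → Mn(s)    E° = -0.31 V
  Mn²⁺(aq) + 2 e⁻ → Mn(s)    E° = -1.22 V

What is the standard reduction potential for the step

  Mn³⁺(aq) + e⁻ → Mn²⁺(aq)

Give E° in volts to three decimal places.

+1.510 V

Sequential free energies add, so n₃E°₃ = n₁E°₁ + n₂E°₂.
With n₃ = 3, and the known step contributing 2×(-1.22) V, the unknown satisfies 1·E° = 3×(-0.31) − 2×(-1.22) = +1.510.
E° = +1.510 / 1 = +1.510 V.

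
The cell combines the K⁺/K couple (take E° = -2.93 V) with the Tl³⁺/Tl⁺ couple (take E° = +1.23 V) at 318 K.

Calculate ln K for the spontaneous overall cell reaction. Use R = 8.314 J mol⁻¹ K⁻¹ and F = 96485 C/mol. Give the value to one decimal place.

Cathode: Tl³⁺/Tl⁺; anode: K⁺/K. E°cell = (+1.23) − (-2.93) = +4.16 V, with n = 2.
ΔG° = −nFE° = −RT ln K, so ln K = nFE°/(RT) = (2)(96485)(+4.16) / ((8.314)(318)) = 303.631.

303.6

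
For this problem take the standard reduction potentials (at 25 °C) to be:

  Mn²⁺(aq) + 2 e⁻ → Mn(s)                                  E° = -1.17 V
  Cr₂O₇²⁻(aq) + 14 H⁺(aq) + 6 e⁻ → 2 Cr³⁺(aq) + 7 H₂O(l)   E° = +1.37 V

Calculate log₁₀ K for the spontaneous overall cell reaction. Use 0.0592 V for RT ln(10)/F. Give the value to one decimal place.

Cathode: Cr₂O₇²⁻/Cr³⁺; anode: Mn²⁺/Mn. E°cell = +2.54 V, n = 6.
log K = nE°cell / 0.0592 = (6)(+2.54) / 0.0592 = 257.4.

257.4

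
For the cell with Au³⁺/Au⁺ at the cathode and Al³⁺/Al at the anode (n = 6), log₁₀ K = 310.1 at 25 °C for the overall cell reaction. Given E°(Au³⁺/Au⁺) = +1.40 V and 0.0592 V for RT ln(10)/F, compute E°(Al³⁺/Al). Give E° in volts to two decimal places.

E°cell = (0.0592/n)·log K = (0.0592/6)(310.1) = +3.060 V.
Since Au³⁺/Au⁺ is the cathode and Al³⁺/Al the anode, E°cell = E°(Au³⁺/Au⁺) − E°(Al³⁺/Al).
So E°(Al³⁺/Al) = E°(Au³⁺/Au⁺) − E°cell = (+1.40) − (+3.060) = -1.66 V.

-1.66 V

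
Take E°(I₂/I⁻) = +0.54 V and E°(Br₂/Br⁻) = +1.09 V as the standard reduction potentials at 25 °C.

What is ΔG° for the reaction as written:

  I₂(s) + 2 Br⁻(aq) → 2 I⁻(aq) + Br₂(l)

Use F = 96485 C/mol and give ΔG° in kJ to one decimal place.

+106.1 kJ

As written, I₂/I⁻ is reduced (cathode) and Br₂/Br⁻ is oxidised (anode), so E°cell = (+0.54) − (+1.09) = -0.55 V.
Balancing electrons gives n = 2.
ΔG° = −nFE° = −(2)(96485)(-0.55) = 106,134 J = +106.1 kJ.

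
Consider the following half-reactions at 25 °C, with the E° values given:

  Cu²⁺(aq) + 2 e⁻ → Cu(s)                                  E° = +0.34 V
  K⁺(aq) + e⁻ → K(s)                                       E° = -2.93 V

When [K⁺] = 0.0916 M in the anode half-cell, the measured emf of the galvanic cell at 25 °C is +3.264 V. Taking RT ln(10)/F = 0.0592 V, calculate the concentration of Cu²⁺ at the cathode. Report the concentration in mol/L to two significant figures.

0.0053 M

Cu²⁺/Cu is the cathode, K⁺/K the anode: E°cell = +3.27 V, n = 2.
Overall reaction: Cu²⁺(aq) + 2 K(s) → Cu(s) + 2 K⁺(aq); Q = [K⁺]^2/[Cu²⁺]^1.
From E = E° − (0.0592/n) log Q: log Q = (E° − E)·n/0.0592 = (+3.27 − (+3.264))·2/0.0592 = 0.2027.
So 1·log[Cu²⁺] = 2·log(0.0916) − log Q = -2.0762 − (0.2027) = -2.2789; [Cu²⁺] = 10^(-2.2789) ≈ 0.0053 M.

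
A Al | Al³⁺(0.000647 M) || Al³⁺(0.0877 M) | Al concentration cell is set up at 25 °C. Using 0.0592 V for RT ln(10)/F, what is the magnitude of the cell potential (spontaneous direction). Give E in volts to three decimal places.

For a concentration cell E°cell = 0. The 0.0877 M side is the cathode (reduction is favoured where [Al³⁺] is higher).
With n = 3, E = −(0.0592/3) log([Al³⁺]ₐₙ/[Al³⁺]꜀ₐₜ) = −(0.0592/3) log(0.000647/0.0877) = −(0.0592/3)(-2.132) = +0.042 V.

+0.042 V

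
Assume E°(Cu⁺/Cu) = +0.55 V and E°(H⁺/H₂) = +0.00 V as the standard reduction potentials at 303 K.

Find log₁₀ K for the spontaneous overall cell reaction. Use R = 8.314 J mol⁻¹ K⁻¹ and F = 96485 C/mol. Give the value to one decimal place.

18.3

Cathode: Cu⁺/Cu; anode: H⁺/H₂. E°cell = (+0.55) − (+0.00) = +0.55 V, with n = 2.
ΔG° = −nFE° = −RT ln K, so ln K = nFE°/(RT) = (2)(96485)(+0.55) / ((8.314)(303)) = 42.131.
log₁₀ K = 42.131 / ln 10 = 18.3.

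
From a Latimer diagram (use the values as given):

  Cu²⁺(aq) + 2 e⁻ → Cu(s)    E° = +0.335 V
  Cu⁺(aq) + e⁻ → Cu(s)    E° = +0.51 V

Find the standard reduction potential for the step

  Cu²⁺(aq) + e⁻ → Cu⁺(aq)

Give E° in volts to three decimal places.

Sequential free energies add, so n₃E°₃ = n₁E°₁ + n₂E°₂.
With n₃ = 2, and the known step contributing 1×(+0.51) V, the unknown satisfies 1·E° = 2×(+0.335) − 1×(+0.51) = +0.160.
E° = +0.160 / 1 = +0.160 V.

+0.160 V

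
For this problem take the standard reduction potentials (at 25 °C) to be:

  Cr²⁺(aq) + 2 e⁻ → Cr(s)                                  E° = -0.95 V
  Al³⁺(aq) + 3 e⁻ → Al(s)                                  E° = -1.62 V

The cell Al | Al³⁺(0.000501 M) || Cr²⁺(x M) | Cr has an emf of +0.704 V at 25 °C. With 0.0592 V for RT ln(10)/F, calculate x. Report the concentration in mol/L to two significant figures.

Cr²⁺/Cr is the cathode, Al³⁺/Al the anode: E°cell = +0.67 V, n = 6.
Overall reaction: 3 Cr²⁺(aq) + 2 Al(s) → 3 Cr(s) + 2 Al³⁺(aq); Q = [Al³⁺]^2/[Cr²⁺]^3.
From E = E° − (0.0592/n) log Q: log Q = (E° − E)·n/0.0592 = (+0.67 − (+0.704))·6/0.0592 = -3.4459.
So 3·log[Cr²⁺] = 2·log(0.000501) − log Q = -6.6003 − (-3.4459) = -3.1544; log[Cr²⁺] = -3.1544 / 3 = -1.0515; [Cr²⁺] = 10^(-1.0515) ≈ 0.089 M.

0.089 M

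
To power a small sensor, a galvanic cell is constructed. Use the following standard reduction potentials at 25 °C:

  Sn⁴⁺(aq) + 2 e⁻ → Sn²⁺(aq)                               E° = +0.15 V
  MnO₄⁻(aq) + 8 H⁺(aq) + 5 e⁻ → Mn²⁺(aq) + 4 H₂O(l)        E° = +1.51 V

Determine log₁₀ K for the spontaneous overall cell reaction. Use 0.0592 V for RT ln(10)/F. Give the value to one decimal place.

Cathode: MnO₄⁻/Mn²⁺; anode: Sn⁴⁺/Sn²⁺. E°cell = +1.36 V, n = 10.
log K = nE°cell / 0.0592 = (10)(+1.36) / 0.0592 = 229.7.

229.7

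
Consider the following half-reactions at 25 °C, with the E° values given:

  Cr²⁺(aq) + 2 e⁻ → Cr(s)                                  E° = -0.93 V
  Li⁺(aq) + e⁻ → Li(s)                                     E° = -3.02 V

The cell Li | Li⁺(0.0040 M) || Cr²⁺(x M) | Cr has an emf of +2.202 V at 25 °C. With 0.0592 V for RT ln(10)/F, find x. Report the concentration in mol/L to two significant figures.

0.097 M

Cr²⁺/Cr is the cathode, Li⁺/Li the anode: E°cell = +2.09 V, n = 2.
Overall reaction: Cr²⁺(aq) + 2 Li(s) → Cr(s) + 2 Li⁺(aq); Q = [Li⁺]^2/[Cr²⁺]^1.
From E = E° − (0.0592/n) log Q: log Q = (E° − E)·n/0.0592 = (+2.09 − (+2.202))·2/0.0592 = -3.7838.
So 1·log[Cr²⁺] = 2·log(0.004) − log Q = -4.7959 − (-3.7838) = -1.0121; [Cr²⁺] = 10^(-1.0121) ≈ 0.097 M.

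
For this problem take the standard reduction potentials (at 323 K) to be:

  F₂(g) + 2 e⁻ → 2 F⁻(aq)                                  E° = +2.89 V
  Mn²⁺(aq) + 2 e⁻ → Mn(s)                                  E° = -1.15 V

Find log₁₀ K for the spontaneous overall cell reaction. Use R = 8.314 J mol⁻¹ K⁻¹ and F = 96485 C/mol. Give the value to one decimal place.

Cathode: F₂/F⁻; anode: Mn²⁺/Mn. E°cell = (+2.89) − (-1.15) = +4.04 V, with n = 2.
ΔG° = −nFE° = −RT ln K, so ln K = nFE°/(RT) = (2)(96485)(+4.04) / ((8.314)(323)) = 290.308.
log₁₀ K = 290.308 / ln 10 = 126.1.

126.1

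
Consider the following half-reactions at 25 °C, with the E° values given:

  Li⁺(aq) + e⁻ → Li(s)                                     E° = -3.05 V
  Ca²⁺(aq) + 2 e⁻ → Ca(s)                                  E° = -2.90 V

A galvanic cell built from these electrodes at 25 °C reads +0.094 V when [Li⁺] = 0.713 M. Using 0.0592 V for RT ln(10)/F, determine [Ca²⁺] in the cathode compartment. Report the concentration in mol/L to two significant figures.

0.0065 M

Ca²⁺/Ca is the cathode, Li⁺/Li the anode: E°cell = +0.15 V, n = 2.
Overall reaction: Ca²⁺(aq) + 2 Li(s) → Ca(s) + 2 Li⁺(aq); Q = [Li⁺]^2/[Ca²⁺]^1.
From E = E° − (0.0592/n) log Q: log Q = (E° − E)·n/0.0592 = (+0.15 − (+0.094))·2/0.0592 = 1.8919.
So 1·log[Ca²⁺] = 2·log(0.713) − log Q = -0.2938 − (1.8919) = -2.1857; [Ca²⁺] = 10^(-2.1857) ≈ 0.0065 M.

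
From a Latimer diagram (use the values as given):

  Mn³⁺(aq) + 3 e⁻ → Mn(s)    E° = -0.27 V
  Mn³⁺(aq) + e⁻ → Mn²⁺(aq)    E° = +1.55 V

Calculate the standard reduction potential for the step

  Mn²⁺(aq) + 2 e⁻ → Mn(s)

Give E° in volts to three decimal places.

-1.180 V

Sequential free energies add, so n₃E°₃ = n₁E°₁ + n₂E°₂.
With n₃ = 3, and the known step contributing 1×(+1.55) V, the unknown satisfies 2·E° = 3×(-0.27) − 1×(+1.55) = -2.360.
E° = -2.360 / 2 = -1.180 V.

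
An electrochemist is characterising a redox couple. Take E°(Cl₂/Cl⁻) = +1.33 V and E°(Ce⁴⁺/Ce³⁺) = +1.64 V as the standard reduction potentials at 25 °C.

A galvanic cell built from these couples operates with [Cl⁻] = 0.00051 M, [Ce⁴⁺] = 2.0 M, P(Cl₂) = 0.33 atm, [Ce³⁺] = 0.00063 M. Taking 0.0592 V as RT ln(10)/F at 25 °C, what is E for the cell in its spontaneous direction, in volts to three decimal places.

Ce⁴⁺/Ce³⁺ is the cathode (higher E°), Cl₂/Cl⁻ the anode: E°cell = +1.64 − (+1.33) = +0.31 V, n = 2.
Overall: 2 Ce⁴⁺(aq) + 2 Cl⁻(aq) → 2 Ce³⁺(aq) + Cl₂(g)
Q = [Ce³⁺]^2·P(Cl₂) / ([Ce⁴⁺]^2·[Cl⁻]^2); log Q = -0.900.
E = E° − (0.0592/n) log Q = +0.31 − (0.0592/2)(-0.900) = +0.337 V.

+0.337 V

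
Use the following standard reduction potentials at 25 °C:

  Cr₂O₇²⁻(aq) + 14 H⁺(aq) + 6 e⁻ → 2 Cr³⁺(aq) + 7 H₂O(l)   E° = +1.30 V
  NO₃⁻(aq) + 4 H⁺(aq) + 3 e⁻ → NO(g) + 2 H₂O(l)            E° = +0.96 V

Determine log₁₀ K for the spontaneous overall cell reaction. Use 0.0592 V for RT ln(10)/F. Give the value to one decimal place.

34.5

Cathode: Cr₂O₇²⁻/Cr³⁺; anode: NO₃⁻/NO. E°cell = +0.34 V, n = 6.
log K = nE°cell / 0.0592 = (6)(+0.34) / 0.0592 = 34.5.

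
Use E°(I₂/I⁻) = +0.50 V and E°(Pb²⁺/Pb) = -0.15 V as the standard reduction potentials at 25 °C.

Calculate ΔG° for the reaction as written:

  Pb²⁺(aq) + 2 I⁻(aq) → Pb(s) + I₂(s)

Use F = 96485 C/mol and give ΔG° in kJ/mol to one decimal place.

As written, Pb²⁺/Pb is reduced (cathode) and I₂/I⁻ is oxidised (anode), so E°cell = (-0.15) − (+0.50) = -0.65 V.
Balancing electrons gives n = 2.
ΔG° = −nFE° = −(2)(96485)(-0.65) = 125,430 J = +125.4 kJ/mol.

+125.4 kJ/mol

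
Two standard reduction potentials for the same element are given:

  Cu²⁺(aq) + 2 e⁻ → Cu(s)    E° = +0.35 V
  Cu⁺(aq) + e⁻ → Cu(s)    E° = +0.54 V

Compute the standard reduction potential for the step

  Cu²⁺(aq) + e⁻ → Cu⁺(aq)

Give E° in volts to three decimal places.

Sequential free energies add, so n₃E°₃ = n₁E°₁ + n₂E°₂.
With n₃ = 2, and the known step contributing 1×(+0.54) V, the unknown satisfies 1·E° = 2×(+0.35) − 1×(+0.54) = +0.160.
E° = +0.160 / 1 = +0.160 V.

+0.160 V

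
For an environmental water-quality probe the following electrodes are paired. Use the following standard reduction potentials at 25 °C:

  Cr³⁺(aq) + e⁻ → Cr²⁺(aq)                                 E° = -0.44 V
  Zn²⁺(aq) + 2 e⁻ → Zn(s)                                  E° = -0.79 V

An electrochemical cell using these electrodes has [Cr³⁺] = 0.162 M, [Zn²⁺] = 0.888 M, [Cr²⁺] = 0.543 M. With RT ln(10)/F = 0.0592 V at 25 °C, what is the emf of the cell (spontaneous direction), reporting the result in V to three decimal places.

Cr³⁺/Cr²⁺ is the cathode (higher E°), Zn²⁺/Zn the anode: E°cell = -0.44 − (-0.79) = +0.35 V, n = 2.
Overall: 2 Cr³⁺(aq) + Zn(s) → 2 Cr²⁺(aq) + Zn²⁺(aq)
Q = [Cr²⁺]^2·[Zn²⁺] / ([Cr³⁺]^2); log Q = 0.999.
E = E° − (0.0592/n) log Q = +0.35 − (0.0592/2)(0.999) = +0.320 V.

+0.320 V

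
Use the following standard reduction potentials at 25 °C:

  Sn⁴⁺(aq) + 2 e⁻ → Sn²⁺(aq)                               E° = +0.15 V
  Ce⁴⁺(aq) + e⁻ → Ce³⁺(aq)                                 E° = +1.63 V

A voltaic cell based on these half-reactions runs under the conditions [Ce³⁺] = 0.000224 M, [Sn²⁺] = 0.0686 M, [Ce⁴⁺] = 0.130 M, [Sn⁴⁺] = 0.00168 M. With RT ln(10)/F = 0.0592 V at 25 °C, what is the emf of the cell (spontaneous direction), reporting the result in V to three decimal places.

Ce⁴⁺/Ce³⁺ is the cathode (higher E°), Sn⁴⁺/Sn²⁺ the anode: E°cell = +1.63 − (+0.15) = +1.48 V, n = 2.
Overall: 2 Ce⁴⁺(aq) + Sn²⁺(aq) → 2 Ce³⁺(aq) + Sn⁴⁺(aq)
Q = [Ce³⁺]^2·[Sn⁴⁺] / ([Ce⁴⁺]^2·[Sn²⁺]); log Q = -7.138.
E = E° − (0.0592/n) log Q = +1.48 − (0.0592/2)(-7.138) = +1.691 V.

+1.691 V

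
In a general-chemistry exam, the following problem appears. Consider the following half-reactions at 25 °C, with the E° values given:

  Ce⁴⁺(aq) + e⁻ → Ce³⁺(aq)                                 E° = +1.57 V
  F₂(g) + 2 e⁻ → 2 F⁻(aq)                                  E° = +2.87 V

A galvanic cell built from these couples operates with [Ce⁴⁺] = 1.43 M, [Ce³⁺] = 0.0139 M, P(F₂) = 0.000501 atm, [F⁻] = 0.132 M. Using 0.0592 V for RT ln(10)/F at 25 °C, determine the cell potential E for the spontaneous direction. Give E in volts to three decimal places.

+1.135 V

F₂/F⁻ is the cathode (higher E°), Ce⁴⁺/Ce³⁺ the anode: E°cell = +2.87 − (+1.57) = +1.30 V, n = 2.
Overall: F₂(g) + 2 Ce³⁺(aq) → 2 F⁻(aq) + 2 Ce⁴⁺(aq)
Q = [F⁻]^2·[Ce⁴⁺]^2 / (P(F₂)·[Ce³⁺]^2); log Q = 5.566.
E = E° − (0.0592/n) log Q = +1.30 − (0.0592/2)(5.566) = +1.135 V.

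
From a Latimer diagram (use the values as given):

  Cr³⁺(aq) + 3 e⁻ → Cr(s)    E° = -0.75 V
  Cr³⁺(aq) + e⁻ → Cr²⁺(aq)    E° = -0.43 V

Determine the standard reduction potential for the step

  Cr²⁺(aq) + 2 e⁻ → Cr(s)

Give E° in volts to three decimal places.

Sequential free energies add, so n₃E°₃ = n₁E°₁ + n₂E°₂.
With n₃ = 3, and the known step contributing 1×(-0.43) V, the unknown satisfies 2·E° = 3×(-0.75) − 1×(-0.43) = -1.820.
E° = -1.820 / 2 = -0.910 V.

-0.910 V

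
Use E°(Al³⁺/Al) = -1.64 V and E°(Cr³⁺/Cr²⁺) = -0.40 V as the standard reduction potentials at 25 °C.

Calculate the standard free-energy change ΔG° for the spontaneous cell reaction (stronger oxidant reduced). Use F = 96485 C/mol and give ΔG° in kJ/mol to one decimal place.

-358.9 kJ/mol

Cr³⁺/Cr²⁺ (E° = -0.40 V) is the cathode; Al³⁺/Al (E° = -1.64 V) is the anode, so E°cell = +1.24 V.
Balancing electrons gives n = 3 (lcm of 1 and 3).
ΔG° = −nFE° = −(3)(96485)(+1.24) = -358,924 J = -358.9 kJ/mol.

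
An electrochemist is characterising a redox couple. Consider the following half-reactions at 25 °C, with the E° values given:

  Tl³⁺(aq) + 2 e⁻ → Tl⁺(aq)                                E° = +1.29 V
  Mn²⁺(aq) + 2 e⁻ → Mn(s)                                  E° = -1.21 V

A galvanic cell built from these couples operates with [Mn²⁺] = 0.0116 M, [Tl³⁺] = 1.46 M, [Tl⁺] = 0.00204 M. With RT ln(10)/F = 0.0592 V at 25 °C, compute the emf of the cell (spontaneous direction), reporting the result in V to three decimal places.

Tl³⁺/Tl⁺ is the cathode (higher E°), Mn²⁺/Mn the anode: E°cell = +1.29 − (-1.21) = +2.50 V, n = 2.
Overall: Tl³⁺(aq) + Mn(s) → Tl⁺(aq) + Mn²⁺(aq)
Q = [Tl⁺]·[Mn²⁺] / ([Tl³⁺]); log Q = -4.790.
E = E° − (0.0592/n) log Q = +2.50 − (0.0592/2)(-4.790) = +2.642 V.

+2.642 V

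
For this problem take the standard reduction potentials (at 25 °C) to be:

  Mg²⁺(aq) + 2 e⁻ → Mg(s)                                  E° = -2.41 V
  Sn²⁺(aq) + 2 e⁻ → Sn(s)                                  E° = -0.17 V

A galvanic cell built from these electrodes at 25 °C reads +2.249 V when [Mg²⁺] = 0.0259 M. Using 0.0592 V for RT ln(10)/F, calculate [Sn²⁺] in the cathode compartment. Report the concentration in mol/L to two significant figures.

Sn²⁺/Sn is the cathode, Mg²⁺/Mg the anode: E°cell = +2.24 V, n = 2.
Overall reaction: Sn²⁺(aq) + Mg(s) → Sn(s) + Mg²⁺(aq); Q = [Mg²⁺]^1/[Sn²⁺]^1.
From E = E° − (0.0592/n) log Q: log Q = (E° − E)·n/0.0592 = (+2.24 − (+2.249))·2/0.0592 = -0.3041.
So 1·log[Sn²⁺] = 1·log(0.0259) − log Q = -1.5867 − (-0.3041) = -1.2826; [Sn²⁺] = 10^(-1.2826) ≈ 0.052 M.

0.052 M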